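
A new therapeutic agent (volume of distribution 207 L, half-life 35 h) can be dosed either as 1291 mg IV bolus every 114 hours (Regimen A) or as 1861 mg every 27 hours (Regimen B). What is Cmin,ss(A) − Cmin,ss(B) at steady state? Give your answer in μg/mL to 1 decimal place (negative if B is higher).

-12.0 μg/mL

Regimen A: f = (1/2)^(114/35) ≈ 0.1046; Cmin,ss = (1291/207)·f/(1−f) ≈ 0.729 μg/mL.
Regimen B: f = (1/2)^(27/35) ≈ 0.5858; Cmin,ss = (1861/207)·f/(1−f) ≈ 12.715 μg/mL.
Difference ≈ 0.729 − 12.715 ≈ -11.986 μg/mL.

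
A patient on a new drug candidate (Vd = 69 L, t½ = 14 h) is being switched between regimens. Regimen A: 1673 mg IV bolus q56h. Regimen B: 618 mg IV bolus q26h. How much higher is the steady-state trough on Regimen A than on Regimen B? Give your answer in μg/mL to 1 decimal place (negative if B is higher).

Regimen A: f = (1/2)^(56/14) ≈ 0.0625; Cmin,ss = (1673/69)·f/(1−f) ≈ 1.616 μg/mL.
Regimen B: f = (1/2)^(26/14) ≈ 0.2760; Cmin,ss = (618/69)·f/(1−f) ≈ 3.414 μg/mL.
Difference ≈ 1.616 − 3.414 ≈ -1.798 μg/mL.

-1.8 μg/mL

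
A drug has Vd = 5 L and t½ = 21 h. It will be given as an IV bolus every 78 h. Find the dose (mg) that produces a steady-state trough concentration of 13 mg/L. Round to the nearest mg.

788 mg

τ/t½ = 78/21 ≈ 3.7143, so f = (1/2)^(78/21) ≈ 0.076188.
Cmin,ss = (D/Vd)·f/(1−f), so D = Cmin,ss·Vd·(1−f)/f.
D = 13 × 5 × (1−f)/f ≈ 13 × 5 × 12.12543 ≈ 788.15 mg.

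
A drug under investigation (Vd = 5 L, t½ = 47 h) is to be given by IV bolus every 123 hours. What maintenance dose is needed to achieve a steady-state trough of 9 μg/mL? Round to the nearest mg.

231 mg

τ/t½ = 123/47 ≈ 2.617, so f = (1/2)^(123/47) ≈ 0.163004.
Cmin,ss = (D/Vd)·f/(1−f), so D = Cmin,ss·Vd·(1−f)/f.
D = 9 × 5 × (1−f)/f ≈ 9 × 5 × 5.13482 ≈ 231.07 mg.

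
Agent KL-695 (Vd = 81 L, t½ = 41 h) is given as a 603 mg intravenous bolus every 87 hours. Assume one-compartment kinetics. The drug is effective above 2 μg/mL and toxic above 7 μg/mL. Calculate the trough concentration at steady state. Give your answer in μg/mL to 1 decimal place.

2.2 μg/mL

Over one 87-h interval, 87/41 ≈ 2.122 half-lives elapse, leaving f ≈ 0.2297 of each dose.
Single-dose peak C₀ = D/Vd = 603/81 ≈ 7.444 μg/mL.
Steady-state trough Cmin,ss = C₀·f/(1−f) ≈ 7.444 × 0.2297/0.7703 ≈ 2.220 μg/mL.
Trough 2.2 μg/mL vs MEC 2 μg/mL: adequate.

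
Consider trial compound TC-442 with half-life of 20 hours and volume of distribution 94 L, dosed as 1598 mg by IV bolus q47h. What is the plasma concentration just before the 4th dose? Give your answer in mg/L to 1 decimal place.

4.1 mg/L

f = (1/2)^(τ/t½) = (1/2)^(47/20) ≈ 0.1961.
C₀ = D/Vd = 1598/94 ≈ 17.000 mg/L.
Before the 4th dose, 3 doses have been given. Superposition: Cmin = C₀·(f + f² + … + f^3).
≈ 17.000 × (0.1961 + 0.0385 + 0.0075) ≈ 17.000 × 0.2421 ≈ 4.116 mg/L.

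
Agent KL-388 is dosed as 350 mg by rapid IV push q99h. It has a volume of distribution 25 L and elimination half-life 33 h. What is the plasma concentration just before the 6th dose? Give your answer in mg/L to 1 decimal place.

2.0 mg/L

f = (1/2)^(τ/t½) = (1/2)^(99/33) ≈ 0.1250.
C₀ = D/Vd = 350/25 ≈ 14.000 mg/L.
Before the 6th dose, 5 doses have been given. Superposition: Cmin = C₀·(f + f² + … + f^5).
≈ 14.000 × (0.1250 + 0.0156 + 0.0020 + 0.0002 + 0.0000) ≈ 14.000 × 0.1428 ≈ 1.999 mg/L.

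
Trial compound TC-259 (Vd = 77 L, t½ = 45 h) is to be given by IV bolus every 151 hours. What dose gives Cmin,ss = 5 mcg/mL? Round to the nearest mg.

3556 mg

τ/t½ = 151/45 ≈ 3.3556, so f = (1/2)^(151/45) ≈ 0.097696.
Cmin,ss = (D/Vd)·f/(1−f), so D = Cmin,ss·Vd·(1−f)/f.
D = 5 × 77 × (1−f)/f ≈ 5 × 77 × 9.23583 ≈ 3555.79 mg.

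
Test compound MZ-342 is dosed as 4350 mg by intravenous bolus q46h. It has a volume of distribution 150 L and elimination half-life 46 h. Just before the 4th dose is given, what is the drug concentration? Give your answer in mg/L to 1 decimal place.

25.4 mg/L

f = (1/2)^(τ/t½) = (1/2)^(46/46) ≈ 0.5000.
C₀ = D/Vd = 4350/150 ≈ 29.000 mg/L.
Before the 4th dose, 3 doses have been given. Superposition: Cmin = C₀·(f + f² + … + f^3).
≈ 29.000 × (0.5000 + 0.2500 + 0.1250) ≈ 29.000 × 0.8750 ≈ 25.375 mg/L.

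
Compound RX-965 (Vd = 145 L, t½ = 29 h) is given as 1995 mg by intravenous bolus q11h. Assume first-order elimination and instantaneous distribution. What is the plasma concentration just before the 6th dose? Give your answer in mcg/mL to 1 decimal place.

f = (1/2)^(τ/t½) = (1/2)^(11/29) ≈ 0.7688.
C₀ = D/Vd = 1995/145 ≈ 13.759 mcg/mL.
Before the 6th dose, 5 doses have been given. Superposition: Cmin = C₀·(f + f² + … + f^5).
≈ 13.759 × (0.7688 + 0.5911 + 0.4544 + 0.3493 + 0.2686) ≈ 13.759 × 2.4322 ≈ 33.465 mcg/mL.

33.5 mcg/mL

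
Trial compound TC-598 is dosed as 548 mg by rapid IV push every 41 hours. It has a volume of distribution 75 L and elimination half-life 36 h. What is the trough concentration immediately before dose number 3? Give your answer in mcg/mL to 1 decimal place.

f = (1/2)^(τ/t½) = (1/2)^(41/36) ≈ 0.4541.
C₀ = D/Vd = 548/75 ≈ 7.307 mcg/mL.
Before the 3rd dose, 2 doses have been given. Superposition: Cmin = C₀·(f + f²).
≈ 7.307 × (0.4541 + 0.2062) ≈ 7.307 × 0.6603 ≈ 4.825 mcg/mL.

4.8 mcg/mL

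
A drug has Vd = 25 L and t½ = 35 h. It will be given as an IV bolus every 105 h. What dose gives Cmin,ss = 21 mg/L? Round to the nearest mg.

τ/t½ = 105/35 ≈ 3, so f = (1/2)^(105/35) ≈ 0.125000.
Cmin,ss = (D/Vd)·f/(1−f), so D = Cmin,ss·Vd·(1−f)/f.
D = 21 × 25 × (1−f)/f ≈ 21 × 25 × 7.00000 ≈ 3675.00 mg.

3675 mg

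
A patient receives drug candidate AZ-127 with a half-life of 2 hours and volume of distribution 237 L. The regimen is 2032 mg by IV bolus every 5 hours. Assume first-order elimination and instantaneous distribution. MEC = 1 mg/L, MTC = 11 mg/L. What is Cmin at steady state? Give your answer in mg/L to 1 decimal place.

τ/t½ = 5/2 ≈ 2.5, so fraction remaining f = (1/2)^(5/2) ≈ 0.1768.
Single-dose peak C₀ = D/Vd = 2032/237 ≈ 8.574 mg/L.
Steady-state trough Cmin,ss = C₀·f/(1−f) ≈ 8.574 × 0.1768/0.8232 ≈ 1.841 mg/L.
Trough 1.8 mg/L vs MEC 1 mg/L: adequate.

1.8 mg/L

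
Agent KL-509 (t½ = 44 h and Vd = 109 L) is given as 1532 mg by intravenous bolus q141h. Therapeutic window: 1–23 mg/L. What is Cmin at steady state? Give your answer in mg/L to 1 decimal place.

1.7 mg/L

k = ln2/t½ = ln2/44 ≈ 0.015753 h⁻¹; fraction remaining f = e^(−kτ) = e^(−0.015753×141) ≈ 0.1085.
Accumulation ratio R = 1/(1 − f) ≈ 1/0.8915 ≈ 1.1217.
Each bolus raises the concentration by D/Vd = 1532/109 ≈ 14.055 mg/L.
Cmax,ss = C₀/(1 − f) ≈ 14.055/0.8915 ≈ 15.766 mg/L.
One interval later, Cmin,ss = Cmax,ss·e^(−kτ) ≈ 15.766 × 0.1085 ≈ 1.711 mg/L.
Trough 1.7 mg/L vs MEC 1 mg/L: adequate.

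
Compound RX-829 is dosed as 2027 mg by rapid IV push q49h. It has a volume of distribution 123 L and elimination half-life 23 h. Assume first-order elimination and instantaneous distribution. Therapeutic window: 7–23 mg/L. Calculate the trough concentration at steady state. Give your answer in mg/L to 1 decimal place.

4.9 mg/L

τ/t½ = 49/23 ≈ 2.1304, so fraction remaining f = (1/2)^(49/23) ≈ 0.2284.
Single-dose peak C₀ = D/Vd = 2027/123 ≈ 16.480 mg/L.
Steady-state trough Cmin,ss = C₀·f/(1−f) ≈ 16.480 × 0.2284/0.7716 ≈ 4.878 mg/L.
Trough 4.9 mg/L vs MEC 7 mg/L: subtherapeutic.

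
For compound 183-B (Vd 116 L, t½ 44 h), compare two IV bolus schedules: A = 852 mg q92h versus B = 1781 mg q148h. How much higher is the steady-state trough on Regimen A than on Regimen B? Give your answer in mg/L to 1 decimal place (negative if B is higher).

Regimen A: f = (1/2)^(92/44) ≈ 0.2347; Cmin,ss = (852/116)·f/(1−f) ≈ 2.252 mg/L.
Regimen B: f = (1/2)^(148/44) ≈ 0.0972; Cmin,ss = (1781/116)·f/(1−f) ≈ 1.653 mg/L.
Difference ≈ 2.252 − 1.653 ≈ 0.599 mg/L.

0.6 mg/L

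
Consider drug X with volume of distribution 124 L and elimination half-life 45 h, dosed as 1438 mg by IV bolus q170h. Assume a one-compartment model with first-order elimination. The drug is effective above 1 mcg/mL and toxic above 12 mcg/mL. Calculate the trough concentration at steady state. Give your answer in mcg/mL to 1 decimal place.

k = ln2/t½ = ln2/45 ≈ 0.015403 h⁻¹; fraction remaining f = e^(−kτ) = e^(−0.015403×170) ≈ 0.0729.
Each bolus raises the concentration by D/Vd = 1438/124 ≈ 11.597 mcg/mL.
Steady-state trough Cmin,ss = C₀·f/(1−f) ≈ 11.597 × 0.0729/0.9271 ≈ 0.912 mcg/mL.
Trough 0.9 mcg/mL vs MEC 1 mcg/mL: subtherapeutic.

0.9 mcg/mL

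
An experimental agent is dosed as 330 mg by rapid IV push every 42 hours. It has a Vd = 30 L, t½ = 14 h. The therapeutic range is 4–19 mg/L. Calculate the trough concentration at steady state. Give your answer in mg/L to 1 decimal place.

1.6 mg/L

The dosing interval is 3 half-lives, so f = 2^(−3) = 0.125.
Accumulation ratio R = 1/(1 − f) = 1/0.875 = 8/7.
Single-dose peak C₀ = D/Vd = 330/30 = 11 mg/L.
Steady-state peak Cmax,ss = C₀·R = 11 × 8/7 ≈ 12.571 mg/L.
Steady-state trough Cmin,ss = Cmax,ss·f ≈ 12.571 × 0.125 ≈ 1.571 mg/L.
Trough 1.6 mg/L vs MEC 4 mg/L: subtherapeutic.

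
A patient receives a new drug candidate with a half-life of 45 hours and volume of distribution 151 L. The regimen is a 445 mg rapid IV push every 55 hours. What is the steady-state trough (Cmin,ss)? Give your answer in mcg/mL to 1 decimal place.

Over one 55-h interval, 55/45 ≈ 1.2222 half-lives elapse, leaving f ≈ 0.4286 of each dose.
At steady state, accumulation factor R = 1/(1 − e^(−kτ)) ≈ 1.7501.
Each bolus raises the concentration by D/Vd = 445/151 ≈ 2.947 mcg/mL.
Cmax,ss = C₀/(1 − f) ≈ 2.947/0.5714 ≈ 5.158 mcg/mL.
One interval later, Cmin,ss = Cmax,ss·e^(−kτ) ≈ 5.158 × 0.4286 ≈ 2.211 mcg/mL.

2.2 mcg/mL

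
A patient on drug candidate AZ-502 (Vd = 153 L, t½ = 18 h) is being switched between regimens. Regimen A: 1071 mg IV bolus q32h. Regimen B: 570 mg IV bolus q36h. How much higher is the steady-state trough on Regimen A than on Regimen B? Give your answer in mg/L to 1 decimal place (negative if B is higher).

Regimen A: f = (1/2)^(32/18) ≈ 0.2916; Cmin,ss = (1071/153)·f/(1−f) ≈ 2.881 mg/L.
Regimen B: f = (1/2)^(36/18) ≈ 0.2500; Cmin,ss = (570/153)·f/(1−f) ≈ 1.242 mg/L.
Difference ≈ 2.881 − 1.242 ≈ 1.639 mg/L.

1.6 mg/L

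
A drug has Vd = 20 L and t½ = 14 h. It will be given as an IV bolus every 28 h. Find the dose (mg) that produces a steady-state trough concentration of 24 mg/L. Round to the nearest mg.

1440 mg

τ/t½ = 28/14 ≈ 2, so f = (1/2)^(28/14) ≈ 0.250000.
Cmin,ss = (D/Vd)·f/(1−f), so D = Cmin,ss·Vd·(1−f)/f.
D = 24 × 20 × (1−f)/f ≈ 24 × 20 × 3.00000 ≈ 1440.00 mg.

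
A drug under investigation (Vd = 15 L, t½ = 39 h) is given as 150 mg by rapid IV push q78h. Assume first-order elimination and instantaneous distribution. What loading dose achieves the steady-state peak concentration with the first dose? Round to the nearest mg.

200 mg

f = (1/2)^(78/39) ≈ 0.250000; accumulation ratio R = 1/(1−f) ≈ 1.33333.
Loading dose to hit Cmax,ss on first dose: D_load = D_maint·R ≈ 150 × 1.33333 ≈ 200.00 mg.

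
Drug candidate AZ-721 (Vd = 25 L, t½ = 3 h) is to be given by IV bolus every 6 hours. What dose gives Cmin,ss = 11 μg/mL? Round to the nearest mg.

τ/t½ = 6/3 ≈ 2, so f = (1/2)^(6/3) ≈ 0.250000.
Cmin,ss = (D/Vd)·f/(1−f), so D = Cmin,ss·Vd·(1−f)/f.
D = 11 × 25 × (1−f)/f ≈ 11 × 25 × 3.00000 ≈ 825.00 mg.

825 mg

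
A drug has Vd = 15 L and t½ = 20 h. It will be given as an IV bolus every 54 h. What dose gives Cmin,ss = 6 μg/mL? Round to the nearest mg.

495 mg

τ/t½ = 54/20 ≈ 2.7, so f = (1/2)^(54/20) ≈ 0.153893.
Cmin,ss = (D/Vd)·f/(1−f), so D = Cmin,ss·Vd·(1−f)/f.
D = 6 × 15 × (1−f)/f ≈ 6 × 15 × 5.49802 ≈ 494.82 mg.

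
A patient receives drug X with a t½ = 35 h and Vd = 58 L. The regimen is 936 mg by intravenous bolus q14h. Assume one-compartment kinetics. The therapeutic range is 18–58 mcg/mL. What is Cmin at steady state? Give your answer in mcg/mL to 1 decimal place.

k = ln2/t½ = ln2/35 ≈ 0.019804 h⁻¹; fraction remaining f = e^(−kτ) = e^(−0.019804×14) ≈ 0.7579.
At steady state, accumulation factor R = 1/(1 − e^(−kτ)) ≈ 4.1305.
Single-dose peak C₀ = D/Vd = 936/58 ≈ 16.138 mcg/mL.
Steady-state peak Cmax,ss = C₀·R ≈ 16.138 × 4.1305 ≈ 66.658 mcg/mL.
Steady-state trough Cmin,ss = Cmax,ss·f ≈ 66.658 × 0.7579 ≈ 50.520 mcg/mL.
Trough 50.5 mcg/mL vs MEC 18 mcg/mL: adequate.

50.5 mcg/mL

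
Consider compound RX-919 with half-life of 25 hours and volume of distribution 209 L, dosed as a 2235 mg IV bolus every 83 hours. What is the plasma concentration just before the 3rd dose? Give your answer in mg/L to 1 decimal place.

f = (1/2)^(τ/t½) = (1/2)^(83/25) ≈ 0.1001.
C₀ = D/Vd = 2235/209 ≈ 10.694 mg/L.
Before the 3rd dose, 2 doses have been given. Superposition: Cmin = C₀·(f + f²).
≈ 10.694 × (0.1001 + 0.0100) ≈ 10.694 × 0.1101 ≈ 1.177 mg/L.

1.2 mg/L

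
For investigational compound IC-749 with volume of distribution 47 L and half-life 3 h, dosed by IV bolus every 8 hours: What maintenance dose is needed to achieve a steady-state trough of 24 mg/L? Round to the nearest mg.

6034 mg

τ/t½ = 8/3 ≈ 2.6667, so f = (1/2)^(8/3) ≈ 0.157490.
Cmin,ss = (D/Vd)·f/(1−f), so D = Cmin,ss·Vd·(1−f)/f.
D = 24 × 47 × (1−f)/f ≈ 24 × 47 × 5.34961 ≈ 6034.36 mg.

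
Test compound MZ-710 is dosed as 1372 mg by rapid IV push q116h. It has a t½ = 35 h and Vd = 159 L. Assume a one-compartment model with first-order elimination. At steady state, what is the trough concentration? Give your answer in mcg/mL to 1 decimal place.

1.0 mcg/mL

Over one 116-h interval, 116/35 ≈ 3.3143 half-lives elapse, leaving f ≈ 0.1005 of each dose.
Each bolus raises the concentration by D/Vd = 1372/159 ≈ 8.629 mcg/mL.
Steady-state trough Cmin,ss = C₀·f/(1−f) ≈ 8.629 × 0.1005/0.8995 ≈ 0.964 mcg/mL.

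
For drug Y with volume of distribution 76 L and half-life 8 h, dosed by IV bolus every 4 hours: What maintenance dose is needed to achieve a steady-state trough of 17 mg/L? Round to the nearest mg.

τ/t½ = 4/8 ≈ 0.5, so f = (1/2)^(4/8) ≈ 0.707107.
Cmin,ss = (D/Vd)·f/(1−f), so D = Cmin,ss·Vd·(1−f)/f.
D = 17 × 76 × (1−f)/f ≈ 17 × 76 × 0.41421 ≈ 535.16 mg.

535 mg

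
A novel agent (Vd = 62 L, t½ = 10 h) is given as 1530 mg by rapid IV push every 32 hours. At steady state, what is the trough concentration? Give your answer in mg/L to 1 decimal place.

3.0 mg/L

k = ln2/t½ = ln2/10 ≈ 0.069315 h⁻¹; fraction remaining f = e^(−kτ) = e^(−0.069315×32) ≈ 0.1088.
Single-dose peak C₀ = D/Vd = 1530/62 ≈ 24.677 mg/L.
Steady-state trough Cmin,ss = C₀·f/(1−f) ≈ 24.677 × 0.1088/0.8912 ≈ 3.013 mg/L.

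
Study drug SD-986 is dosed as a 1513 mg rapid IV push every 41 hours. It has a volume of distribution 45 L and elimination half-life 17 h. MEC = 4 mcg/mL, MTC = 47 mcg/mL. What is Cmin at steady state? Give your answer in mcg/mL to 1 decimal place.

k = ln2/t½ = ln2/17 ≈ 0.040773 h⁻¹; fraction remaining f = e^(−kτ) = e^(−0.040773×41) ≈ 0.1879.
Single-dose peak C₀ = D/Vd = 1513/45 ≈ 33.622 mcg/mL.
Steady-state trough Cmin,ss = C₀·f/(1−f) ≈ 33.622 × 0.1879/0.8121 ≈ 7.779 mcg/mL.
Trough 7.8 mcg/mL vs MEC 4 mcg/mL: adequate.

7.8 mcg/mL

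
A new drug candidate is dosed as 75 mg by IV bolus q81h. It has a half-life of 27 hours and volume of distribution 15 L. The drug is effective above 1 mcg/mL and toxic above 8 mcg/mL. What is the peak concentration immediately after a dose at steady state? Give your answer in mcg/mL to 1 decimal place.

The dosing interval is 3 half-lives, so f = 2^(−3) = 0.125.
At steady state, R = 1/(1 − 0.125) = 8/7.
Single-dose peak C₀ = D/Vd = 75/15 = 5 mcg/mL.
Steady-state peak Cmax,ss = C₀·R = 5 × 8/7 ≈ 5.714 mcg/mL.
Peak 5.7 mcg/mL vs MTC 8 mcg/mL: below toxic threshold.

5.7 mcg/mL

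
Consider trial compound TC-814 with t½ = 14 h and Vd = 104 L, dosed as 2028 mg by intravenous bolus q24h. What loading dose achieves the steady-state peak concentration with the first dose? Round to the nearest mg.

f = (1/2)^(24/14) ≈ 0.304753; accumulation ratio R = 1/(1−f) ≈ 1.43834.
Loading dose to hit Cmax,ss on first dose: D_load = D_maint·R ≈ 2028 × 1.43834 ≈ 2916.95 mg.

2917 mg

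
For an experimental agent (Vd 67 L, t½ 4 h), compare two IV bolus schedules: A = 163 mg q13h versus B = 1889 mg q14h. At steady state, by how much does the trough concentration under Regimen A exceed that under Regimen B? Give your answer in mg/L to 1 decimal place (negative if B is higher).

-2.4 mg/L

Regimen A: f = (1/2)^(13/4) ≈ 0.1051; Cmin,ss = (163/67)·f/(1−f) ≈ 0.286 mg/L.
Regimen B: f = (1/2)^(14/4) ≈ 0.0884; Cmin,ss = (1889/67)·f/(1−f) ≈ 2.734 mg/L.
Difference ≈ 0.286 − 2.734 ≈ -2.448 mg/L.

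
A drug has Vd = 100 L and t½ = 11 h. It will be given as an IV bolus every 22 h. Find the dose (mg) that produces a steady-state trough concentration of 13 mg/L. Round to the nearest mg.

3900 mg

τ/t½ = 22/11 ≈ 2, so f = (1/2)^(22/11) ≈ 0.250000.
Cmin,ss = (D/Vd)·f/(1−f), so D = Cmin,ss·Vd·(1−f)/f.
D = 13 × 100 × (1−f)/f ≈ 13 × 100 × 3.00000 ≈ 3900.00 mg.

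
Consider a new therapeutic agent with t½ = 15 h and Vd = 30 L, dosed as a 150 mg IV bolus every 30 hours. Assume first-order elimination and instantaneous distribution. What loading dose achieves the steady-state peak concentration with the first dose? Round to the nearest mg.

f = (1/2)^(30/15) ≈ 0.250000; accumulation ratio R = 1/(1−f) ≈ 1.33333.
Loading dose to hit Cmax,ss on first dose: D_load = D_maint·R ≈ 150 × 1.33333 ≈ 200.00 mg.

200 mg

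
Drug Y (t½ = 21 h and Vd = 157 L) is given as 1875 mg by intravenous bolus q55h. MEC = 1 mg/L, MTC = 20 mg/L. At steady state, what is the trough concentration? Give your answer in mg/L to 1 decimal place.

2.3 mg/L

k = ln2/t½ = ln2/21 ≈ 0.033007 h⁻¹; fraction remaining f = e^(−kτ) = e^(−0.033007×55) ≈ 0.1628.
Each bolus raises the concentration by D/Vd = 1875/157 ≈ 11.943 mg/L.
Steady-state trough Cmin,ss = C₀·f/(1−f) ≈ 11.943 × 0.1628/0.8372 ≈ 2.322 mg/L.
Trough 2.3 mg/L vs MEC 1 mg/L: adequate.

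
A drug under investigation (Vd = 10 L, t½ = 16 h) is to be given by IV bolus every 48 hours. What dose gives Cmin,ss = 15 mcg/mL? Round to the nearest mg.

1050 mg

τ/t½ = 48/16 ≈ 3, so f = (1/2)^(48/16) ≈ 0.125000.
Cmin,ss = (D/Vd)·f/(1−f), so D = Cmin,ss·Vd·(1−f)/f.
D = 15 × 10 × (1−f)/f ≈ 15 × 10 × 7.00000 ≈ 1050.00 mg.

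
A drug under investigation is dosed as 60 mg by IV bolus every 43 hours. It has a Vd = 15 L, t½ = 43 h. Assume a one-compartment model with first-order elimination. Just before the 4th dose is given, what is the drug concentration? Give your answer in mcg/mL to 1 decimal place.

f = (1/2)^(τ/t½) = (1/2)^(43/43) ≈ 0.5000.
C₀ = D/Vd = 60/15 ≈ 4.000 mcg/mL.
Before the 4th dose, 3 doses have been given. Superposition: Cmin = C₀·(f + f² + … + f^3).
≈ 4.000 × (0.5000 + 0.2500 + 0.1250) ≈ 4.000 × 0.8750 ≈ 3.500 mcg/mL.

3.5 mcg/mL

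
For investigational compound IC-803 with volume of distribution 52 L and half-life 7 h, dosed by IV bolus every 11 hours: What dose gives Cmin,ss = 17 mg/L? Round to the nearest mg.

1743 mg

τ/t½ = 11/7 ≈ 1.5714, so f = (1/2)^(11/7) ≈ 0.336475.
Cmin,ss = (D/Vd)·f/(1−f), so D = Cmin,ss·Vd·(1−f)/f.
D = 17 × 52 × (1−f)/f ≈ 17 × 52 × 1.97199 ≈ 1743.24 mg.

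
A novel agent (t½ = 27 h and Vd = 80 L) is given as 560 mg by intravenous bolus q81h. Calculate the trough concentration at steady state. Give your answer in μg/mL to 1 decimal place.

1.0 μg/mL

τ = 81 h = 3 half-lives, so f = (1/2)^3 = 0.125.
At steady state, R = 1/(1 − 0.125) = 8/7.
Single-dose peak C₀ = D/Vd = 560/80 = 7 μg/mL.
Steady-state peak Cmax,ss = C₀·R = 7 × 8/7 ≈ 8.000 μg/mL.
Steady-state trough Cmin,ss = Cmax,ss·f ≈ 8.000 × 0.125 ≈ 1.000 μg/mL.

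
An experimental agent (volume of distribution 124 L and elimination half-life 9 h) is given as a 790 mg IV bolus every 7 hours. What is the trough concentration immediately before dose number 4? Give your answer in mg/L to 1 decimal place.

7.1 mg/L

f = (1/2)^(τ/t½) = (1/2)^(7/9) ≈ 0.5833.
C₀ = D/Vd = 790/124 ≈ 6.371 mg/L.
Before the 4th dose, 3 doses have been given. Superposition: Cmin = C₀·(f + f² + … + f^3).
≈ 6.371 × (0.5833 + 0.3402 + 0.1985) ≈ 6.371 × 1.1220 ≈ 7.148 mg/L.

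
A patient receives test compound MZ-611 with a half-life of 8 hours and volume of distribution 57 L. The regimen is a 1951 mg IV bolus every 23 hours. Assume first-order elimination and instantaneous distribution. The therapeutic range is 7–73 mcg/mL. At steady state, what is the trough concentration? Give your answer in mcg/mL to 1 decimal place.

τ/t½ = 23/8 ≈ 2.875, so fraction remaining f = (1/2)^(23/8) ≈ 0.1363.
Accumulation ratio R = 1/(1 − f) ≈ 1/0.8637 ≈ 1.1578.
Each bolus raises the concentration by D/Vd = 1951/57 ≈ 34.228 mcg/mL.
Cmax,ss = C₀/(1 − f) ≈ 34.228/0.8637 ≈ 39.630 mcg/mL.
One interval later, Cmin,ss = Cmax,ss·e^(−kτ) ≈ 39.630 × 0.1363 ≈ 5.402 mcg/mL.
Trough 5.4 mcg/mL vs MEC 7 mcg/mL: subtherapeutic.

5.4 mcg/mL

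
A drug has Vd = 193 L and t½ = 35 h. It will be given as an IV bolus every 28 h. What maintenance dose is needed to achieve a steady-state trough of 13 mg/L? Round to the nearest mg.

1859 mg

τ/t½ = 28/35 ≈ 0.8, so f = (1/2)^(28/35) ≈ 0.574349.
Cmin,ss = (D/Vd)·f/(1−f), so D = Cmin,ss·Vd·(1−f)/f.
D = 13 × 193 × (1−f)/f ≈ 13 × 193 × 0.74110 ≈ 1859.42 mg.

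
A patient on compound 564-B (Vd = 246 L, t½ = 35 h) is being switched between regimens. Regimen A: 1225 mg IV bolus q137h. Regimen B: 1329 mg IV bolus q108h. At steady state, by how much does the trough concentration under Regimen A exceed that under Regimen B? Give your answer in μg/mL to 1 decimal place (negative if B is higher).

-0.4 μg/mL

Regimen A: f = (1/2)^(137/35) ≈ 0.0663; Cmin,ss = (1225/246)·f/(1−f) ≈ 0.354 μg/mL.
Regimen B: f = (1/2)^(108/35) ≈ 0.1178; Cmin,ss = (1329/246)·f/(1−f) ≈ 0.721 μg/mL.
Difference ≈ 0.354 − 0.721 ≈ -0.367 μg/mL.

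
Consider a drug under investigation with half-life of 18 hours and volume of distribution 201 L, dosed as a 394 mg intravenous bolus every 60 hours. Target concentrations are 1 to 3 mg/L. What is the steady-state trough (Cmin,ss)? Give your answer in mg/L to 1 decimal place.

0.2 mg/L

k = ln2/t½ = ln2/18 ≈ 0.038508 h⁻¹; fraction remaining f = e^(−kτ) = e^(−0.038508×60) ≈ 0.0992.
Single-dose peak C₀ = D/Vd = 394/201 ≈ 1.960 mg/L.
Steady-state trough Cmin,ss = C₀·f/(1−f) ≈ 1.960 × 0.0992/0.9008 ≈ 0.216 mg/L.
Trough 0.2 mg/L vs MEC 1 mg/L: subtherapeutic.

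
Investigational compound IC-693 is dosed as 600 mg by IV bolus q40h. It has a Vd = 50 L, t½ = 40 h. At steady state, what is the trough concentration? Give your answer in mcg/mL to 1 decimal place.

12.0 mcg/mL

τ = 40 h = 1 half-life, so f = (1/2)^1 = 0.5.
Accumulation ratio R = 1/(1 − f) = 1/0.5 = 2/1.
Single-dose peak C₀ = D/Vd = 600/50 = 12 mcg/mL.
Steady-state peak Cmax,ss = C₀·R = 12 × 2/1 ≈ 24.000 mcg/mL.
Steady-state trough Cmin,ss = Cmax,ss·f ≈ 24.000 × 0.5 ≈ 12.000 mcg/mL.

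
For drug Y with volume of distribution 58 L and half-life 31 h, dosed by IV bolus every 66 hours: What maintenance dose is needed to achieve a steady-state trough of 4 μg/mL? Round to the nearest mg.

783 mg

τ/t½ = 66/31 ≈ 2.129, so f = (1/2)^(66/31) ≈ 0.228611.
Cmin,ss = (D/Vd)·f/(1−f), so D = Cmin,ss·Vd·(1−f)/f.
D = 4 × 58 × (1−f)/f ≈ 4 × 58 × 3.37424 ≈ 782.82 mg.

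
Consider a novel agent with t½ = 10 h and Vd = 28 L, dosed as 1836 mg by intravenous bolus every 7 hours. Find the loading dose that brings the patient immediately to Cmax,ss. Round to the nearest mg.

f = (1/2)^(7/10) ≈ 0.615572; accumulation ratio R = 1/(1−f) ≈ 2.60127.
Loading dose to hit Cmax,ss on first dose: D_load = D_maint·R ≈ 1836 × 2.60127 ≈ 4775.93 mg.

4776 mg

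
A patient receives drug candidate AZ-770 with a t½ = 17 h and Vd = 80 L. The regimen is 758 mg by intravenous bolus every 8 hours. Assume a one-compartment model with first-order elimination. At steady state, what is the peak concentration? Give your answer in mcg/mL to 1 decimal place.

34.0 mcg/mL

k = ln2/t½ = ln2/17 ≈ 0.040773 h⁻¹; fraction remaining f = e^(−kτ) = e^(−0.040773×8) ≈ 0.7217.
At steady state, accumulation factor R = 1/(1 − e^(−kτ)) ≈ 3.5932.
Each bolus raises the concentration by D/Vd = 758/80 ≈ 9.475 mcg/mL.
Steady-state peak Cmax,ss = C₀·R ≈ 9.475 × 3.5932 ≈ 34.046 mcg/mL.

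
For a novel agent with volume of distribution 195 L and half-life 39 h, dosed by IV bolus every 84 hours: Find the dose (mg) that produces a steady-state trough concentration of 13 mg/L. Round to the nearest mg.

τ/t½ = 84/39 ≈ 2.1538, so f = (1/2)^(84/39) ≈ 0.224713.
Cmin,ss = (D/Vd)·f/(1−f), so D = Cmin,ss·Vd·(1−f)/f.
D = 13 × 195 × (1−f)/f ≈ 13 × 195 × 3.45012 ≈ 8746.05 mg.

8746 mg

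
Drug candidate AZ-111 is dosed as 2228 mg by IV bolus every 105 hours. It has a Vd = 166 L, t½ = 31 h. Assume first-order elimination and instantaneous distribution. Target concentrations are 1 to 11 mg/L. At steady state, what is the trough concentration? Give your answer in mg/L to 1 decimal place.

1.4 mg/L

Over one 105-h interval, 105/31 ≈ 3.3871 half-lives elapse, leaving f ≈ 0.0956 of each dose.
Accumulation ratio R = 1/(1 − f) ≈ 1/0.9044 ≈ 1.1057.
Each bolus raises the concentration by D/Vd = 2228/166 ≈ 13.422 mg/L.
Steady-state peak Cmax,ss = C₀·R ≈ 13.422 × 1.1057 ≈ 14.841 mg/L.
One interval later, Cmin,ss = Cmax,ss·e^(−kτ) ≈ 14.841 × 0.0956 ≈ 1.419 mg/L.
Trough 1.4 mg/L vs MEC 1 mg/L: adequate.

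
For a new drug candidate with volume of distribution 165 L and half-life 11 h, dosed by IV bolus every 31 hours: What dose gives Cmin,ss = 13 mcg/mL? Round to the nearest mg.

τ/t½ = 31/11 ≈ 2.8182, so f = (1/2)^(31/11) ≈ 0.141789.
Cmin,ss = (D/Vd)·f/(1−f), so D = Cmin,ss·Vd·(1−f)/f.
D = 13 × 165 × (1−f)/f ≈ 13 × 165 × 6.05273 ≈ 12983.11 mg.

12983 mg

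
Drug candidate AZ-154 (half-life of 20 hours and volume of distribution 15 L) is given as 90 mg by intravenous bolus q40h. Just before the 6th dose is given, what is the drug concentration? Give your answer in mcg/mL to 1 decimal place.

f = (1/2)^(τ/t½) = (1/2)^(40/20) ≈ 0.2500.
C₀ = D/Vd = 90/15 ≈ 6.000 mcg/mL.
Before the 6th dose, 5 doses have been given. Superposition: Cmin = C₀·(f + f² + … + f^5).
≈ 6.000 × (0.2500 + 0.0625 + 0.0156 + 0.0039 + 0.0010) ≈ 6.000 × 0.3330 ≈ 1.998 mcg/mL.

2.0 mcg/mL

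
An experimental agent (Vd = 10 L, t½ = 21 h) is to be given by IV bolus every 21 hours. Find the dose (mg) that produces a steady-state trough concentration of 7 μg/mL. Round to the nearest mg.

τ/t½ = 21/21 ≈ 1, so f = (1/2)^(21/21) ≈ 0.500000.
Cmin,ss = (D/Vd)·f/(1−f), so D = Cmin,ss·Vd·(1−f)/f.
D = 7 × 10 × (1−f)/f ≈ 7 × 10 × 1.00000 ≈ 70.00 mg.

70 mg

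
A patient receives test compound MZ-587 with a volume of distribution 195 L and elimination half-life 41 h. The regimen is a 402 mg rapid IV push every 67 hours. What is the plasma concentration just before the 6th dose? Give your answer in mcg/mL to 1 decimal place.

1.0 mcg/mL

f = (1/2)^(τ/t½) = (1/2)^(67/41) ≈ 0.3222.
C₀ = D/Vd = 402/195 ≈ 2.062 mcg/mL.
Before the 6th dose, 5 doses have been given. Superposition: Cmin = C₀·(f + f² + … + f^5).
≈ 2.062 × (0.3222 + 0.1038 + 0.0334 + 0.0108 + 0.0035) ≈ 2.062 × 0.4737 ≈ 0.977 mcg/mL.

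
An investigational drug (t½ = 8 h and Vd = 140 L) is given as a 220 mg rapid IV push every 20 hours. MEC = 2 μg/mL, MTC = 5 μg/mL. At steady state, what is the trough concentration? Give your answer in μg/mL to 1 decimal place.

0.3 μg/mL

k = ln2/t½ = ln2/8 ≈ 0.086643 h⁻¹; fraction remaining f = e^(−kτ) = e^(−0.086643×20) ≈ 0.1768.
Each bolus raises the concentration by D/Vd = 220/140 ≈ 1.571 μg/mL.
Steady-state trough Cmin,ss = C₀·f/(1−f) ≈ 1.571 × 0.1768/0.8232 ≈ 0.337 μg/mL.
Trough 0.3 μg/mL vs MEC 2 μg/mL: subtherapeutic.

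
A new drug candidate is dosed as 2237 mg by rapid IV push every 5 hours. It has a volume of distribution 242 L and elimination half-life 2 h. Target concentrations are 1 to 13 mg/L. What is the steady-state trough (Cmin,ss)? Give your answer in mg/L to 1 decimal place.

Over one 5-h interval, 5/2 ≈ 2.5 half-lives elapse, leaving f ≈ 0.1768 of each dose.
Single-dose peak C₀ = D/Vd = 2237/242 ≈ 9.244 mg/L.
Steady-state trough Cmin,ss = C₀·f/(1−f) ≈ 9.244 × 0.1768/0.8232 ≈ 1.985 mg/L.
Trough 2.0 mg/L vs MEC 1 mg/L: adequate.

2.0 mg/L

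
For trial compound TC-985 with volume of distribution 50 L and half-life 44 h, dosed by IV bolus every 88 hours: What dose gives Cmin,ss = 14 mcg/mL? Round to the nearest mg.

2100 mg

τ/t½ = 88/44 ≈ 2, so f = (1/2)^(88/44) ≈ 0.250000.
Cmin,ss = (D/Vd)·f/(1−f), so D = Cmin,ss·Vd·(1−f)/f.
D = 14 × 50 × (1−f)/f ≈ 14 × 50 × 3.00000 ≈ 2100.00 mg.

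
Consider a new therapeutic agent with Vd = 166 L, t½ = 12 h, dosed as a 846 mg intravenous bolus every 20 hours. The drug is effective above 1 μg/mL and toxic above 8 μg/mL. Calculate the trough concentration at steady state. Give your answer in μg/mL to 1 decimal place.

τ/t½ = 20/12 ≈ 1.6667, so fraction remaining f = (1/2)^(20/12) ≈ 0.3150.
Accumulation ratio R = 1/(1 − f) ≈ 1/0.6850 ≈ 1.4599.
Single-dose peak C₀ = D/Vd = 846/166 ≈ 5.096 μg/mL.
Steady-state peak Cmax,ss = C₀·R ≈ 5.096 × 1.4599 ≈ 7.440 μg/mL.
One interval later, Cmin,ss = Cmax,ss·e^(−kτ) ≈ 7.440 × 0.3150 ≈ 2.344 μg/mL.
Trough 2.3 μg/mL vs MEC 1 μg/mL: adequate.

2.3 μg/mL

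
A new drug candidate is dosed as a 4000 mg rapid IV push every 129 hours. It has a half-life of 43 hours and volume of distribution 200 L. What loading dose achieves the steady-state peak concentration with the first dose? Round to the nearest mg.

4571 mg

f = (1/2)^(129/43) ≈ 0.125000; accumulation ratio R = 1/(1−f) ≈ 1.14286.
Loading dose to hit Cmax,ss on first dose: D_load = D_maint·R ≈ 4000 × 1.14286 ≈ 4571.44 mg.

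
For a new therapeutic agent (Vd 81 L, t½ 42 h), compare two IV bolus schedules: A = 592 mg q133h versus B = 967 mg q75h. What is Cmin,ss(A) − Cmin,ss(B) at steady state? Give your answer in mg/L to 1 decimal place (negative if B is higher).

-4.0 mg/L

Regimen A: f = (1/2)^(133/42) ≈ 0.1114; Cmin,ss = (592/81)·f/(1−f) ≈ 0.916 mg/L.
Regimen B: f = (1/2)^(75/42) ≈ 0.2900; Cmin,ss = (967/81)·f/(1−f) ≈ 4.876 mg/L.
Difference ≈ 0.916 − 4.876 ≈ -3.960 mg/L.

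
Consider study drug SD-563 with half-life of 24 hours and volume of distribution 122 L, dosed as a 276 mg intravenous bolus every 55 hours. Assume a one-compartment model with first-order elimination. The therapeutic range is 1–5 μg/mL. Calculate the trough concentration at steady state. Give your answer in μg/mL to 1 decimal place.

0.6 μg/mL

Over one 55-h interval, 55/24 ≈ 2.2917 half-lives elapse, leaving f ≈ 0.2042 of each dose.
Accumulation ratio R = 1/(1 − f) ≈ 1/0.7958 ≈ 1.2566.
Single-dose peak C₀ = D/Vd = 276/122 ≈ 2.262 μg/mL.
Steady-state peak Cmax,ss = C₀·R ≈ 2.262 × 1.2566 ≈ 2.842 μg/mL.
Steady-state trough Cmin,ss = Cmax,ss·f ≈ 2.842 × 0.2042 ≈ 0.580 μg/mL.
Trough 0.6 μg/mL vs MEC 1 μg/mL: subtherapeutic.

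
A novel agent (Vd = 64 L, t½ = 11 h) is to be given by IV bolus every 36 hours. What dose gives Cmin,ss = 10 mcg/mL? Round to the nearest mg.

5545 mg

τ/t½ = 36/11 ≈ 3.2727, so f = (1/2)^(36/11) ≈ 0.103469.
Cmin,ss = (D/Vd)·f/(1−f), so D = Cmin,ss·Vd·(1−f)/f.
D = 10 × 64 × (1−f)/f ≈ 10 × 64 × 8.66473 ≈ 5545.43 mg.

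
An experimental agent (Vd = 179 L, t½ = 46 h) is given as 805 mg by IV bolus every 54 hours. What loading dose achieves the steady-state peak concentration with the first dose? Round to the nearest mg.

1446 mg

f = (1/2)^(54/46) ≈ 0.443218; accumulation ratio R = 1/(1−f) ≈ 1.79604.
Loading dose to hit Cmax,ss on first dose: D_load = D_maint·R ≈ 805 × 1.79604 ≈ 1445.81 mg.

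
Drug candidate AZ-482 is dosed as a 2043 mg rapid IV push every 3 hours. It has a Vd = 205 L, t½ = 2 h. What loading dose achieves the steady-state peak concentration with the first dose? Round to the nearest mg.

f = (1/2)^(3/2) ≈ 0.353553; accumulation ratio R = 1/(1−f) ≈ 1.54692.
Loading dose to hit Cmax,ss on first dose: D_load = D_maint·R ≈ 2043 × 1.54692 ≈ 3160.36 mg.

3160 mg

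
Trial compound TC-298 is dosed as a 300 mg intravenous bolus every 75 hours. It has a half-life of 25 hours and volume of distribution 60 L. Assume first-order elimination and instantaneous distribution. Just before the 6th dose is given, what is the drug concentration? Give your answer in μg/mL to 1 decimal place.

f = (1/2)^(τ/t½) = (1/2)^(75/25) ≈ 0.1250.
C₀ = D/Vd = 300/60 ≈ 5.000 μg/mL.
Before the 6th dose, 5 doses have been given. Superposition: Cmin = C₀·(f + f² + … + f^5).
≈ 5.000 × (0.1250 + 0.0156 + 0.0020 + 0.0002 + 0.0000) ≈ 5.000 × 0.1428 ≈ 0.714 μg/mL.

0.7 μg/mL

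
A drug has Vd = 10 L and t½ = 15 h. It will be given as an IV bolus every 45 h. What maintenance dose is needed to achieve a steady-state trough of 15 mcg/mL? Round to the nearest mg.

1050 mg

τ/t½ = 45/15 ≈ 3, so f = (1/2)^(45/15) ≈ 0.125000.
Cmin,ss = (D/Vd)·f/(1−f), so D = Cmin,ss·Vd·(1−f)/f.
D = 15 × 10 × (1−f)/f ≈ 15 × 10 × 7.00000 ≈ 1050.00 mg.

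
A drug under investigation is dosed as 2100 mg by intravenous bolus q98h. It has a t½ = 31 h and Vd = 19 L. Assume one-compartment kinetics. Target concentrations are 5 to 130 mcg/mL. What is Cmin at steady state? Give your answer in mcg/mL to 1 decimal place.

13.9 mcg/mL

Over one 98-h interval, 98/31 ≈ 3.1613 half-lives elapse, leaving f ≈ 0.1118 of each dose.
At steady state, accumulation factor R = 1/(1 − e^(−kτ)) ≈ 1.1259.
Single-dose peak C₀ = D/Vd = 2100/19 ≈ 110.526 mcg/mL.
Steady-state peak Cmax,ss = C₀·R ≈ 110.526 × 1.1259 ≈ 124.441 mcg/mL.
One interval later, Cmin,ss = Cmax,ss·e^(−kτ) ≈ 124.441 × 0.1118 ≈ 13.913 mcg/mL.
Trough 13.9 mcg/mL vs MEC 5 mcg/mL: adequate.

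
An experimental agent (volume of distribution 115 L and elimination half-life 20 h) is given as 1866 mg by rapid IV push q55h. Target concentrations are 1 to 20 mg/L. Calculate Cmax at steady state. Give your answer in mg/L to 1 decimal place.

τ/t½ = 55/20 ≈ 2.75, so fraction remaining f = (1/2)^(55/20) ≈ 0.1487.
Accumulation ratio R = 1/(1 − f) ≈ 1/0.8513 ≈ 1.1747.
Single-dose peak C₀ = D/Vd = 1866/115 ≈ 16.226 mg/L.
Steady-state peak Cmax,ss = C₀·R ≈ 16.226 × 1.1747 ≈ 19.061 mg/L.
Peak 19.1 mg/L vs MTC 20 mg/L: below toxic threshold.

19.1 mg/L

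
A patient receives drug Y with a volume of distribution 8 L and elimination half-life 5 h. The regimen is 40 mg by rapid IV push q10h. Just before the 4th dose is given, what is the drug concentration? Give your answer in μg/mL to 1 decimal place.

1.6 μg/mL

f = (1/2)^(τ/t½) = (1/2)^(10/5) ≈ 0.2500.
C₀ = D/Vd = 40/8 ≈ 5.000 μg/mL.
Before the 4th dose, 3 doses have been given. Superposition: Cmin = C₀·(f + f² + … + f^3).
≈ 5.000 × (0.2500 + 0.0625 + 0.0156) ≈ 5.000 × 0.3281 ≈ 1.641 μg/mL.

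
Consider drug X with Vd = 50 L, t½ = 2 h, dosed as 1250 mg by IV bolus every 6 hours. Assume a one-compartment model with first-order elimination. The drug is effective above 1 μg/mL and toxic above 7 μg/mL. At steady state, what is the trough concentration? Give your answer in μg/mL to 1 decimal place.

3.6 μg/mL

The dosing interval is 3 half-lives, so f = 2^(−3) = 0.125.
At steady state, R = 1/(1 − 0.125) = 8/7.
Single-dose peak C₀ = D/Vd = 1250/50 = 25 μg/mL.
Steady-state peak Cmax,ss = C₀·R = 25 × 8/7 ≈ 28.571 μg/mL.
Steady-state trough Cmin,ss = Cmax,ss·f ≈ 28.571 × 0.125 ≈ 3.571 μg/mL.
Trough 3.6 μg/mL vs MEC 1 μg/mL: adequate.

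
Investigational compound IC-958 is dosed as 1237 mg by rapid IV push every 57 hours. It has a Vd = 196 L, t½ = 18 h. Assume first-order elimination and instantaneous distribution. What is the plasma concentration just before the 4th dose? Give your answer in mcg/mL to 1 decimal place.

0.8 mcg/mL

f = (1/2)^(τ/t½) = (1/2)^(57/18) ≈ 0.1114.
C₀ = D/Vd = 1237/196 ≈ 6.311 mcg/mL.
Before the 4th dose, 3 doses have been given. Superposition: Cmin = C₀·(f + f² + … + f^3).
≈ 6.311 × (0.1114 + 0.0124 + 0.0014) ≈ 6.311 × 0.1252 ≈ 0.790 mcg/mL.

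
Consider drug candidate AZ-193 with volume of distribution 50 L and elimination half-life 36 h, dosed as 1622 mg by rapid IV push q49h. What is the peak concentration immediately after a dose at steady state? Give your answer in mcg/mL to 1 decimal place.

53.1 mcg/mL

k = ln2/t½ = ln2/36 ≈ 0.019254 h⁻¹; fraction remaining f = e^(−kτ) = e^(−0.019254×49) ≈ 0.3893.
At steady state, accumulation factor R = 1/(1 − e^(−kτ)) ≈ 1.6375.
Each bolus raises the concentration by D/Vd = 1622/50 ≈ 32.440 mcg/mL.
Cmax,ss = C₀/(1 − f) ≈ 32.440/0.6107 ≈ 53.119 mcg/mL.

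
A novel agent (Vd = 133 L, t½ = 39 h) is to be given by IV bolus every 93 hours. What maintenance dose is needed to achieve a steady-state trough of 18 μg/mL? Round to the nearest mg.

10108 mg

τ/t½ = 93/39 ≈ 2.3846, so f = (1/2)^(93/39) ≈ 0.191496.
Cmin,ss = (D/Vd)·f/(1−f), so D = Cmin,ss·Vd·(1−f)/f.
D = 18 × 133 × (1−f)/f ≈ 18 × 133 × 4.22204 ≈ 10107.56 mg.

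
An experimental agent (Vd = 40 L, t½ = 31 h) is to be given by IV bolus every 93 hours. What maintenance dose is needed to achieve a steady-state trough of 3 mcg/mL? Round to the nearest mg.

τ/t½ = 93/31 ≈ 3, so f = (1/2)^(93/31) ≈ 0.125000.
Cmin,ss = (D/Vd)·f/(1−f), so D = Cmin,ss·Vd·(1−f)/f.
D = 3 × 40 × (1−f)/f ≈ 3 × 40 × 7.00000 ≈ 840.00 mg.

840 mg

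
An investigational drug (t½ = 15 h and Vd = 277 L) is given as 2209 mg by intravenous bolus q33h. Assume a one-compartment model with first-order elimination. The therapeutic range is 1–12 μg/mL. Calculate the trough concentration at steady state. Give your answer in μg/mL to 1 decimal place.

τ/t½ = 33/15 ≈ 2.2, so fraction remaining f = (1/2)^(33/15) ≈ 0.2176.
At steady state, accumulation factor R = 1/(1 − e^(−kτ)) ≈ 1.2781.
Single-dose peak C₀ = D/Vd = 2209/277 ≈ 7.975 μg/mL.
Steady-state peak Cmax,ss = C₀·R ≈ 7.975 × 1.2781 ≈ 10.193 μg/mL.
Steady-state trough Cmin,ss = Cmax,ss·f ≈ 10.193 × 0.2176 ≈ 2.218 μg/mL.
Trough 2.2 μg/mL vs MEC 1 μg/mL: adequate.

2.2 μg/mL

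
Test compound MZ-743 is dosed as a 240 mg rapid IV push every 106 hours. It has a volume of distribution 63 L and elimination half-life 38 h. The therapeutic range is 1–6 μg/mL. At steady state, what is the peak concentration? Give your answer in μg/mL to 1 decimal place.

4.5 μg/mL

τ/t½ = 106/38 ≈ 2.7895, so fraction remaining f = (1/2)^(106/38) ≈ 0.1446.
Accumulation ratio R = 1/(1 − f) ≈ 1/0.8554 ≈ 1.1690.
Each bolus raises the concentration by D/Vd = 240/63 ≈ 3.810 μg/mL.
Steady-state peak Cmax,ss = C₀·R ≈ 3.810 × 1.1690 ≈ 4.454 μg/mL.
Peak 4.5 μg/mL vs MTC 6 μg/mL: below toxic threshold.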